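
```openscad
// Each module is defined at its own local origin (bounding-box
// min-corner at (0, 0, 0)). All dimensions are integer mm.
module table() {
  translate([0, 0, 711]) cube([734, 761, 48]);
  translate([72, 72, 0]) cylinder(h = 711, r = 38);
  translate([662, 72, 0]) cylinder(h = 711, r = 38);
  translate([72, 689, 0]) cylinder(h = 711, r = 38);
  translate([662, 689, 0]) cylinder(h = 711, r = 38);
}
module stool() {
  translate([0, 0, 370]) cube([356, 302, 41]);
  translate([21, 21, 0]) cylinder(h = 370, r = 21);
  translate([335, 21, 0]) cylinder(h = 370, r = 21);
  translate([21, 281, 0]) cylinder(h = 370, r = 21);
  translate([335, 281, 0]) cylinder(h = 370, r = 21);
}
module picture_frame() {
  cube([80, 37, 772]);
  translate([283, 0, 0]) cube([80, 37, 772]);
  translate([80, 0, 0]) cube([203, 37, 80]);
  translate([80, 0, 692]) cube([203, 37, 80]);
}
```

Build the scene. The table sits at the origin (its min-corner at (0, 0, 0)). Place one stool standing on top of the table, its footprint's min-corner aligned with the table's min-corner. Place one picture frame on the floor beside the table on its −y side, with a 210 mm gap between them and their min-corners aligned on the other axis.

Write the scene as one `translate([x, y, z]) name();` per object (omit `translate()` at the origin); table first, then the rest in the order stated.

table();
translate([0, 0, 759]) stool();
translate([0, -247, 0]) picture_frame();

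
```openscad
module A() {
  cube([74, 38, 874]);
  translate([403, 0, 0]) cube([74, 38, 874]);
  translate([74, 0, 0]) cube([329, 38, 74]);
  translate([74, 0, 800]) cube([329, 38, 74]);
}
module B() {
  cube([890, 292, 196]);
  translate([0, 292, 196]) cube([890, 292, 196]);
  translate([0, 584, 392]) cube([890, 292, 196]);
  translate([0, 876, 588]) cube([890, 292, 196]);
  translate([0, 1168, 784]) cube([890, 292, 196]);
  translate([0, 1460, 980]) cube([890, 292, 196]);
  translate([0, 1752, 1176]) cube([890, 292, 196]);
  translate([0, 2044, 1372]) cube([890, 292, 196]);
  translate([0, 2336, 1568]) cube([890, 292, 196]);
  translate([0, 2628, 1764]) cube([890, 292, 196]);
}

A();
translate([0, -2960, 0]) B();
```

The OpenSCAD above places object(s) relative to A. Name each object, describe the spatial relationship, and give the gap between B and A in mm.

The staircase's nearest face is 40 mm from the picture frame's −y face.

A is a picture frame. B is a staircase. The staircase is on the floor beside the picture frame on its −y side. The gap between the staircase and the picture frame is 40 mm.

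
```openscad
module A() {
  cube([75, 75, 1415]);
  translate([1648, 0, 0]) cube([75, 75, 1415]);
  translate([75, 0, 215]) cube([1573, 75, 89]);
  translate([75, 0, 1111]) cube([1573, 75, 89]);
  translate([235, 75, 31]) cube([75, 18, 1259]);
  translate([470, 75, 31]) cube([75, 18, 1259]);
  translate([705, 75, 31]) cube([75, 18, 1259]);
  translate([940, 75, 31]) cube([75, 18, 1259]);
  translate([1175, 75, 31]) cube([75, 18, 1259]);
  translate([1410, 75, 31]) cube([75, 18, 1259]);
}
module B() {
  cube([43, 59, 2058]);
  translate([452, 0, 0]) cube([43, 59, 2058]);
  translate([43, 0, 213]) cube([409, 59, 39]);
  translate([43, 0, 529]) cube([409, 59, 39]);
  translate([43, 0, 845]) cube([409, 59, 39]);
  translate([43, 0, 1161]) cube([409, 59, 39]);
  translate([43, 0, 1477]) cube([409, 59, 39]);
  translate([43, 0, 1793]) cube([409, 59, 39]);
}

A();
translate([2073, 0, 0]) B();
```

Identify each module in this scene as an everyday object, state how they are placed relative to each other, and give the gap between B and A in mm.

The ladder's nearest face is 350 mm from the fence section's +x face.

A is a fence section. B is a ladder. The ladder is on the floor beside the fence section on its +x side. The gap between the ladder and the fence section is 350 mm.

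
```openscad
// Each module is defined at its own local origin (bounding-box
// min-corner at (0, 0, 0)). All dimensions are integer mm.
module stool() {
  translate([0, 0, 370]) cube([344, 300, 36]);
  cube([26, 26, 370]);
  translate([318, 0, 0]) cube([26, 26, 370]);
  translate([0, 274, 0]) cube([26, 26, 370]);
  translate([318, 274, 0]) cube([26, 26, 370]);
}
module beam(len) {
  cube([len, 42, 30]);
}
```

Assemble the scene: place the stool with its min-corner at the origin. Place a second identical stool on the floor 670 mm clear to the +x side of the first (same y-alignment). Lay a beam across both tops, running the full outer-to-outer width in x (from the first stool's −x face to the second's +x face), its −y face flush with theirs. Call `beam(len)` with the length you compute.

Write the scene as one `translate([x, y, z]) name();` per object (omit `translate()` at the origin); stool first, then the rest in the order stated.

stool();
translate([1014, 0, 0]) stool();
translate([0, 0, 406]) beam(1358);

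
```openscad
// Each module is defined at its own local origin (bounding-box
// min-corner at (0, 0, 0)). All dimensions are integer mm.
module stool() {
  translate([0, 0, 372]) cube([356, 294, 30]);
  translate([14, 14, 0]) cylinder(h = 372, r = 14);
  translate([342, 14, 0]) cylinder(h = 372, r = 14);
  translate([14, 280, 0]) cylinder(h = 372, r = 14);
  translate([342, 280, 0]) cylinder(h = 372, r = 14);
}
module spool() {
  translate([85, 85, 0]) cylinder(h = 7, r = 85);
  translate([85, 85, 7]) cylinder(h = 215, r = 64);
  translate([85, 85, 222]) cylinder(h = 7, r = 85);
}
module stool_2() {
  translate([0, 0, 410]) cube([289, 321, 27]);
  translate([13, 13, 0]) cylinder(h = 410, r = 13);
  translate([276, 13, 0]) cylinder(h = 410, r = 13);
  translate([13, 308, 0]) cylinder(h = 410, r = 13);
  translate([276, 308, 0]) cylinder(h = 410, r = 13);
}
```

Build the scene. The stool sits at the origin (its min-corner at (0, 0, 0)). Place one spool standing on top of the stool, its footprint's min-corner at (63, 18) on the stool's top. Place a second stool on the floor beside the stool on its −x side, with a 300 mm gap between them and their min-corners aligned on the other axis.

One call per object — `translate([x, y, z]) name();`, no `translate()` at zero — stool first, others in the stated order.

stool();
translate([63, 18, 402]) spool();
translate([-589, 0, 0]) stool_2();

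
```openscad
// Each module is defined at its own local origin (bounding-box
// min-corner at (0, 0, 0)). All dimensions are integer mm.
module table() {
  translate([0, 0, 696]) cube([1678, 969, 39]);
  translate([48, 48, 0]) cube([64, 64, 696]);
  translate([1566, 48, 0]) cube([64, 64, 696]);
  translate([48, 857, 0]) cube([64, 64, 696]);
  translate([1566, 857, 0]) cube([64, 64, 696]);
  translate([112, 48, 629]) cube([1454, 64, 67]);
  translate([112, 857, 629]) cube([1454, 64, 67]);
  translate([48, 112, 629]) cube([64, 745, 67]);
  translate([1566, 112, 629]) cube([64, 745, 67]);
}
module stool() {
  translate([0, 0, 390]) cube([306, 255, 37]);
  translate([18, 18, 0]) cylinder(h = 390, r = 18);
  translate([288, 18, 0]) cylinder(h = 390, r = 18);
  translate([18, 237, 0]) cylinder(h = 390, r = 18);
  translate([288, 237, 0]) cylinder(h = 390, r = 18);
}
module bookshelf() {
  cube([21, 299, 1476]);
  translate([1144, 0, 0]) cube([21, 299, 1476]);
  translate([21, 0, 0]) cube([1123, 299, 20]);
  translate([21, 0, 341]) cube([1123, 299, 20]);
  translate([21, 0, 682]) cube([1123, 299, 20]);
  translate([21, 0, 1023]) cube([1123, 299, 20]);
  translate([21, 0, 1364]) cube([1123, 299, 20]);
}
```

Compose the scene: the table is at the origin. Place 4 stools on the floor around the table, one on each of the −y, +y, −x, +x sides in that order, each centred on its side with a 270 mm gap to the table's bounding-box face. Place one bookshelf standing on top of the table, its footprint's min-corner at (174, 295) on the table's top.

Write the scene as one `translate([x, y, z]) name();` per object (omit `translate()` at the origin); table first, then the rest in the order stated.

table();
translate([686, -525, 0]) stool();
translate([686, 1239, 0]) stool();
translate([-576, 357, 0]) stool();
translate([1948, 357, 0]) stool();
translate([174, 295, 735]) bookshelf();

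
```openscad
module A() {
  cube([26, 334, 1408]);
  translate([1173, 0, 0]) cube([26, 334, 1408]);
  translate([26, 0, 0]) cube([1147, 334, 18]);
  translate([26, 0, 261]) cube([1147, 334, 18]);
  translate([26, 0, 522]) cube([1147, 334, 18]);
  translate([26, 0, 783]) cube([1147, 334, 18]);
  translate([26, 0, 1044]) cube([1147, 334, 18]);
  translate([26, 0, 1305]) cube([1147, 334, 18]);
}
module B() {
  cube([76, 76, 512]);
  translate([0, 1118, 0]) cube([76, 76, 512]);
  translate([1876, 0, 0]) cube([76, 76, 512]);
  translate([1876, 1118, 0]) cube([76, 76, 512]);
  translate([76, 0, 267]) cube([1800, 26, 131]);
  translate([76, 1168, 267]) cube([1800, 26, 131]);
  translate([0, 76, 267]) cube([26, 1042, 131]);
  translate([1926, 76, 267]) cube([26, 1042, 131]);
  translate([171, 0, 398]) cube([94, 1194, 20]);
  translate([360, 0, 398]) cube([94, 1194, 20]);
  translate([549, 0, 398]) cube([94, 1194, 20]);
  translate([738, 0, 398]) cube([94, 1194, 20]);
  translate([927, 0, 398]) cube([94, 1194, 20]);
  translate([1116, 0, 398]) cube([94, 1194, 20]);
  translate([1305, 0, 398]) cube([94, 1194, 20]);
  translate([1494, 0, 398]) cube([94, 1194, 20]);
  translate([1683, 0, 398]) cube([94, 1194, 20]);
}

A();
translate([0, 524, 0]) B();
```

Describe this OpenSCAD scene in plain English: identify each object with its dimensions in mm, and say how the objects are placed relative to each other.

A is an open bookshelf. Two side panels, each 26 mm thick, 334 mm deep and 1408 mm tall, stand 1199 mm apart (outside-to-outside). Between them sit 6 shelves, each 18 mm thick and 334 mm deep, spanning the full gap between the sides. The bottom shelf rests on the floor (its underside at z = 0) and the clear gap between one shelf's top and the next shelf's underside is 243 mm.

B is a bed frame 1952 mm long (x) by 1194 mm wide (y). Four 76×76 mm corner posts, 512 mm tall, at the corners of the footprint. Four rails of 26 mm thickness and 131 mm height run between adjacent posts with their undersides at z = 267 mm, their outer faces flush with the outside of the frame (the two x-running rails run between the posts' inner faces; the two y-running rails run between the posts' inner faces). 9 slats, each 94 mm wide (x) and 20 mm thick, lie across the top of the two x-running rails, running the full 1194 mm width of the frame in y; the slats are evenly spaced along x between the inner faces of the end posts with equal gaps (rounded down to the nearest mm) at the −x end and between each pair — any rounding remainder accumulates at the +x end.

The bed frame is on the floor beside the bookshelf on its +y side.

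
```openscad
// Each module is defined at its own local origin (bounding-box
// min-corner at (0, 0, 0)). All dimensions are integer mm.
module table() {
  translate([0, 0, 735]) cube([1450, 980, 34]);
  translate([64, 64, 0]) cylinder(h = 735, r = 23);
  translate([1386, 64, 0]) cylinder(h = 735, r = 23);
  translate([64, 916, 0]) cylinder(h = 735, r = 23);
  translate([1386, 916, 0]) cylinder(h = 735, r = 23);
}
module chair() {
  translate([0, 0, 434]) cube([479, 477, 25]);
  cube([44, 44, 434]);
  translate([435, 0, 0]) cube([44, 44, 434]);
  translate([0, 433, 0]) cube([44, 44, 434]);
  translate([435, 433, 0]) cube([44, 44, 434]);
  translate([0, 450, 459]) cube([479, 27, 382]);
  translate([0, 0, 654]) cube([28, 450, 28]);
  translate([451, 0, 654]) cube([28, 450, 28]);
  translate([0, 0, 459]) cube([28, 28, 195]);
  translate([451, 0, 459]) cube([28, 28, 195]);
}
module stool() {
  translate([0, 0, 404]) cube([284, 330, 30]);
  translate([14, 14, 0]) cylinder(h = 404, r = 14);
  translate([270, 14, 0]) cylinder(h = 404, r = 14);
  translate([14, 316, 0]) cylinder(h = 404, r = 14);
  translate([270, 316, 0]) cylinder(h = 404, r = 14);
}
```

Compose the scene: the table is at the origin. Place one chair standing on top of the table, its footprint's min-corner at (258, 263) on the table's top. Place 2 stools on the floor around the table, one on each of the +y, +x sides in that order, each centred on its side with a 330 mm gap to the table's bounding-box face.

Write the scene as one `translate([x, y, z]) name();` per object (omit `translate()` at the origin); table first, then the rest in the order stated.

table();
translate([258, 263, 769]) chair();
translate([583, 1310, 0]) stool();
translate([1780, 325, 0]) stool();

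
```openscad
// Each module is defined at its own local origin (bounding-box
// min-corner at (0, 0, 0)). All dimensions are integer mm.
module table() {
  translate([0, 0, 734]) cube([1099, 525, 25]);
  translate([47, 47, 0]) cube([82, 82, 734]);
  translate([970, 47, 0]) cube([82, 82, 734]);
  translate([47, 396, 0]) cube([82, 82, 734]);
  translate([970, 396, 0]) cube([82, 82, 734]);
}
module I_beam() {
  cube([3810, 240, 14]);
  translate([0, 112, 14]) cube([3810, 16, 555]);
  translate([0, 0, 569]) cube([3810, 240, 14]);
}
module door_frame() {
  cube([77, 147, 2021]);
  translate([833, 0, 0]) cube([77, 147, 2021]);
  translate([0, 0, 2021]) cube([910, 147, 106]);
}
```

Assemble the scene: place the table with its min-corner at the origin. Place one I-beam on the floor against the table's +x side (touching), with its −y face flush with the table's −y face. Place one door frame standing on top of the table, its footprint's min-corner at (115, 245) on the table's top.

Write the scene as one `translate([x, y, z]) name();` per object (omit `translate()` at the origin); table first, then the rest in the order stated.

table();
translate([1099, 0, 0]) I_beam();
translate([115, 245, 759]) door_frame();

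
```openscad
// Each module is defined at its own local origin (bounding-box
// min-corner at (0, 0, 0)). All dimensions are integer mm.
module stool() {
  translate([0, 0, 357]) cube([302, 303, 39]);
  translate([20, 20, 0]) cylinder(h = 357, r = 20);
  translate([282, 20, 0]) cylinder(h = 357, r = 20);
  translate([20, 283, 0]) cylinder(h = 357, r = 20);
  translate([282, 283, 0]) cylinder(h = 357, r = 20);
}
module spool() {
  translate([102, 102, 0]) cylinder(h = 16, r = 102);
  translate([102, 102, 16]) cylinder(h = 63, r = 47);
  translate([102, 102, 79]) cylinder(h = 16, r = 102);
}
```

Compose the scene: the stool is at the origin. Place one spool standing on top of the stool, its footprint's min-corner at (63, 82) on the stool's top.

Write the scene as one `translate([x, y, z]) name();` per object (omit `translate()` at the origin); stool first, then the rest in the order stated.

stool();
translate([63, 82, 396]) spool();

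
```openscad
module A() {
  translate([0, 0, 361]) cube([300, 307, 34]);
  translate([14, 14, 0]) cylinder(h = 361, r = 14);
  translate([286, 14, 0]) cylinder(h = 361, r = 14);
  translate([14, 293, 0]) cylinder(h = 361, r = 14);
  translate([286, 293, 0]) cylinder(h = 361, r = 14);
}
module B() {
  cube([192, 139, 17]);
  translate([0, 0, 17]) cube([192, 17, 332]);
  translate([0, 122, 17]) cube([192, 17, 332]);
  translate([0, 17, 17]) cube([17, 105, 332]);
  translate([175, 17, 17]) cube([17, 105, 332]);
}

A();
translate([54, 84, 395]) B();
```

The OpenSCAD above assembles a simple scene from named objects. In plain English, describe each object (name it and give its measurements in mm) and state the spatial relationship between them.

A is a four-legged stool. The seat is 300×307 mm, 34 mm thick, top at z = 395 mm. It stands on four round legs, each 28 mm in diameter, from z = 0 to the seat underside, each leg's axis is inset half a diameter from the nearest pair of seat edges (so the leg's bounding box is flush with the corner).

B is an open-topped rectangular box: outside dimensions 192×139×349 mm, with a uniform wall and base thickness of 17 mm. The base is a full 192×139 slab on the floor; four walls sit on top of the base. The front and back walls (the −y and +y sides) span the full width; the two side walls fit between them.

The open box is on top of the stool, centred.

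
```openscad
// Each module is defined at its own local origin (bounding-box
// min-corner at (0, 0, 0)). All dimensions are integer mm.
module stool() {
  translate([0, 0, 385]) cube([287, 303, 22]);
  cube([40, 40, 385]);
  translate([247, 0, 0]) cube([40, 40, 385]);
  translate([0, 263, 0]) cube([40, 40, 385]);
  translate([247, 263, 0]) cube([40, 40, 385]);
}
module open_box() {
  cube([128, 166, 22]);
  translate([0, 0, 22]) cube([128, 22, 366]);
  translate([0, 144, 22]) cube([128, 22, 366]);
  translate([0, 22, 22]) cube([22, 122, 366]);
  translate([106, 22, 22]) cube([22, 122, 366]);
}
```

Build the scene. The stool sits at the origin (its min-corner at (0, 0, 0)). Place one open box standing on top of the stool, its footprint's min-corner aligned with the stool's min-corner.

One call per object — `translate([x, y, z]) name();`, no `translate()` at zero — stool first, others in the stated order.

stool();
translate([0, 0, 407]) open_box();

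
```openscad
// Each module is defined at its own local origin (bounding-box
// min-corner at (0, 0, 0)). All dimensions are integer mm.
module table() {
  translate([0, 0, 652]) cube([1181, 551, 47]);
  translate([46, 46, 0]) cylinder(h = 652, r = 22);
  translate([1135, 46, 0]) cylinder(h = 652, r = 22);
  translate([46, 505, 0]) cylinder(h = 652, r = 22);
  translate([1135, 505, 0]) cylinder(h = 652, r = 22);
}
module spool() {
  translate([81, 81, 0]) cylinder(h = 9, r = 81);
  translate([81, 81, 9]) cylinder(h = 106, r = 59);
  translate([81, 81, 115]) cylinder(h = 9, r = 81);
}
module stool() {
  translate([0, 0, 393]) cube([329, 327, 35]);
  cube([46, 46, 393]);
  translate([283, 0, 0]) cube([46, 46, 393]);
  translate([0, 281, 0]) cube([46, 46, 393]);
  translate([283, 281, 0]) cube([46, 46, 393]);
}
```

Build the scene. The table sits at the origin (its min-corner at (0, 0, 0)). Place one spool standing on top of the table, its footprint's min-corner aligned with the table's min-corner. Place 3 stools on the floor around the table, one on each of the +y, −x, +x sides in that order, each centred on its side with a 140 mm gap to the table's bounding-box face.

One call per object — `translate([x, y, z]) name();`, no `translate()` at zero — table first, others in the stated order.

table();
translate([0, 0, 699]) spool();
translate([426, 691, 0]) stool();
translate([-469, 112, 0]) stool();
translate([1321, 112, 0]) stool();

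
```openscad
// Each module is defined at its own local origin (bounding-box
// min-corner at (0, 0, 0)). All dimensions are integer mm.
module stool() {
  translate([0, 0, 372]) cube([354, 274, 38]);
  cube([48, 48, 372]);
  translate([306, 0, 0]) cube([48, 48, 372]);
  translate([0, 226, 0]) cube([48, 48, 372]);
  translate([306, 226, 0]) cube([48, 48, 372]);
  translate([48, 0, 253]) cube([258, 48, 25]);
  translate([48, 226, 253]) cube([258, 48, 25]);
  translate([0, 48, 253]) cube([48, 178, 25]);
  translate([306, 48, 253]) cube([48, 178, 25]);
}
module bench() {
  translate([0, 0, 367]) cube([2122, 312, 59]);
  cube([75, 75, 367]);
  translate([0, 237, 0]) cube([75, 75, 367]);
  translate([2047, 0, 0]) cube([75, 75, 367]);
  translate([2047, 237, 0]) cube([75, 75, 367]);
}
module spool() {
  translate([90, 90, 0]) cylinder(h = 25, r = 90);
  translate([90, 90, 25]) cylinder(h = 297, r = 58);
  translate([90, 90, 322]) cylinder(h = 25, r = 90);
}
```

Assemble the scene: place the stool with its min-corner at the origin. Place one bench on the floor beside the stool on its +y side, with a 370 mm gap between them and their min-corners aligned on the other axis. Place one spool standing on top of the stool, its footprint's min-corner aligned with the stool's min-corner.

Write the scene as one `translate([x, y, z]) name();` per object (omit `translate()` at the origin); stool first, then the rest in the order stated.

stool();
translate([0, 644, 0]) bench();
translate([0, 0, 410]) spool();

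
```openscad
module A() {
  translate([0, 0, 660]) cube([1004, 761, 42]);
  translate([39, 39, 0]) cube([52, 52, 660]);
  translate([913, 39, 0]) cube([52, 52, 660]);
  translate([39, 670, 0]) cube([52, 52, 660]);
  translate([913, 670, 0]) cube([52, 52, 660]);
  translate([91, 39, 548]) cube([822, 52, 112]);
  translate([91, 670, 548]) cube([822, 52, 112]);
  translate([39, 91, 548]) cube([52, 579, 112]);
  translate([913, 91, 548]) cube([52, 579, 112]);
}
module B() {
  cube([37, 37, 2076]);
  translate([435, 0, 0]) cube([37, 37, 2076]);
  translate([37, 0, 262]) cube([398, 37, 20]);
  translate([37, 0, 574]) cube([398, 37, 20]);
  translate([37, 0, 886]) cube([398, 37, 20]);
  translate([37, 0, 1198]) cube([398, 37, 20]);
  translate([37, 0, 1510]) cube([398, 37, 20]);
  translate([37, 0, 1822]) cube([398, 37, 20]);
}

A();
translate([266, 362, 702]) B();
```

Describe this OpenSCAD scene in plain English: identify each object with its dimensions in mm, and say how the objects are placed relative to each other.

A is a rectangular dining table. The top is 1004×761×42 mm with its upper surface at z = 702 mm. It stands on four 52×52 mm square legs, each inset 39 mm from the nearest pair of top edges, running from the floor to the underside of the top. Four apron rails, 52 mm thick and 112 mm tall, run between adjacent legs with their top edges flush with the underside of the top and their outer faces flush with the legs' outer faces.

B is a wooden ladder with two side rails of 37×37 mm section and 2076 mm height, set 472 mm apart overall. Between them run 6 rectangular rungs (37 mm deep, 20 mm thick), front faces flush with the rails' −y face. The bottom of the first rung is 262 mm above the floor and each subsequent rung is 312 mm higher than the one below.

The ladder is on top of the table, centred.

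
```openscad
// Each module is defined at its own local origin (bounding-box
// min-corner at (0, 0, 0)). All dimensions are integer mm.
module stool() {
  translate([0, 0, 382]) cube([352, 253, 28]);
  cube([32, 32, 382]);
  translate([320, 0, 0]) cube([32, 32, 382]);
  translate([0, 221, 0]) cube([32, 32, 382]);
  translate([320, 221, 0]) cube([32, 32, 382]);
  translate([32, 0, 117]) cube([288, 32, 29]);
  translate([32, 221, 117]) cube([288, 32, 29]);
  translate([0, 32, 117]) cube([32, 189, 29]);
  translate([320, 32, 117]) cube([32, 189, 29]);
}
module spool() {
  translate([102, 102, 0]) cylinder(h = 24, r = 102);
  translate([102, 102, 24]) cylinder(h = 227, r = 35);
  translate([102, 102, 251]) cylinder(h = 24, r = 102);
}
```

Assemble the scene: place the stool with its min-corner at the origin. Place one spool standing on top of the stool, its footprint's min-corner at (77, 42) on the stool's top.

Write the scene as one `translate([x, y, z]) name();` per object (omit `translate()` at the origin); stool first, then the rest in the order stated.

stool();
translate([77, 42, 410]) spool();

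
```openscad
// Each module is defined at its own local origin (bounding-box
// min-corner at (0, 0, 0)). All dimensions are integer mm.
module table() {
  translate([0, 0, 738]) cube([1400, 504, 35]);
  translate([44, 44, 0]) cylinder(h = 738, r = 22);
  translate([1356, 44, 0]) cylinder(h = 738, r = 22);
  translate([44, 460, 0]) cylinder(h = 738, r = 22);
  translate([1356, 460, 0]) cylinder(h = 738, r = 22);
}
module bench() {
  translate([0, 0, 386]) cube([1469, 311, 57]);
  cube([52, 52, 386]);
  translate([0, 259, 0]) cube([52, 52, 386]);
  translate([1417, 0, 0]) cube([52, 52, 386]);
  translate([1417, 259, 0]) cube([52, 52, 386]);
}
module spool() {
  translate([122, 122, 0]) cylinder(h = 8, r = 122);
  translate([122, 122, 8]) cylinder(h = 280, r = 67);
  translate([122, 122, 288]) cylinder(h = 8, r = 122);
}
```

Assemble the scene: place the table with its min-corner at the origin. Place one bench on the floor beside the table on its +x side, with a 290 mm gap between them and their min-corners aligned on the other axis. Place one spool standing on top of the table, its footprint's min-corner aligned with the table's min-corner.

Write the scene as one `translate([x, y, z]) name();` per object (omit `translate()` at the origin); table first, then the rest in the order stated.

table();
translate([1690, 0, 0]) bench();
translate([0, 0, 773]) spool();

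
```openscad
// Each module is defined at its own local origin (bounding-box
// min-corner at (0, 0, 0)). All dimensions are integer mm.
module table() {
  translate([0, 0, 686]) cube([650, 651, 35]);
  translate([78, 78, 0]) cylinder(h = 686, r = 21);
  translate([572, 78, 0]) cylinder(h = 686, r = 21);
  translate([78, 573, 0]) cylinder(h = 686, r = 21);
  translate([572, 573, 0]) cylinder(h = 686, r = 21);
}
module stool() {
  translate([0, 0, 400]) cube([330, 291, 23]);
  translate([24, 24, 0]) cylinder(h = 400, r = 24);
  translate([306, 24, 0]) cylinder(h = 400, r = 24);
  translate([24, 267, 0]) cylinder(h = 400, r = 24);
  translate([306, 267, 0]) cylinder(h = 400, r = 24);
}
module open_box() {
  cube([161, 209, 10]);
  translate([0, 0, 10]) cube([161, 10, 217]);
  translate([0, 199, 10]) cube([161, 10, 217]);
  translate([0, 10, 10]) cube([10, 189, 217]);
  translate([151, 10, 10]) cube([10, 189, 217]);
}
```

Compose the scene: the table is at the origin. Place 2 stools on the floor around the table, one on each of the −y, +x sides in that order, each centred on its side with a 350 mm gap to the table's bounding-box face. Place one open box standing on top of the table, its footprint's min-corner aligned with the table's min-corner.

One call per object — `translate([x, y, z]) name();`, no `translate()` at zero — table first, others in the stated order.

table();
translate([160, -641, 0]) stool();
translate([1000, 180, 0]) stool();
translate([0, 0, 721]) open_box();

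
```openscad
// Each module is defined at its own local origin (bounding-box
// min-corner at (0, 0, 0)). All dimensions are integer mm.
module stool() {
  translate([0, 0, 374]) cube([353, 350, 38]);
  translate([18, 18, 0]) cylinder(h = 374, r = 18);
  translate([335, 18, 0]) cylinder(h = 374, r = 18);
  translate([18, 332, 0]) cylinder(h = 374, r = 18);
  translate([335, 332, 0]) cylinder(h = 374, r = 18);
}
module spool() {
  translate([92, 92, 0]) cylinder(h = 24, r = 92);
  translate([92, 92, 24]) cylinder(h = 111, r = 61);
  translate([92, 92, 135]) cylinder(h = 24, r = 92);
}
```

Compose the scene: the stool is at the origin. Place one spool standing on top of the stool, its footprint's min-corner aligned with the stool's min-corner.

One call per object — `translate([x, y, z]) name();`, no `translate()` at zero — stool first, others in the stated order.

stool();
translate([0, 0, 412]) spool();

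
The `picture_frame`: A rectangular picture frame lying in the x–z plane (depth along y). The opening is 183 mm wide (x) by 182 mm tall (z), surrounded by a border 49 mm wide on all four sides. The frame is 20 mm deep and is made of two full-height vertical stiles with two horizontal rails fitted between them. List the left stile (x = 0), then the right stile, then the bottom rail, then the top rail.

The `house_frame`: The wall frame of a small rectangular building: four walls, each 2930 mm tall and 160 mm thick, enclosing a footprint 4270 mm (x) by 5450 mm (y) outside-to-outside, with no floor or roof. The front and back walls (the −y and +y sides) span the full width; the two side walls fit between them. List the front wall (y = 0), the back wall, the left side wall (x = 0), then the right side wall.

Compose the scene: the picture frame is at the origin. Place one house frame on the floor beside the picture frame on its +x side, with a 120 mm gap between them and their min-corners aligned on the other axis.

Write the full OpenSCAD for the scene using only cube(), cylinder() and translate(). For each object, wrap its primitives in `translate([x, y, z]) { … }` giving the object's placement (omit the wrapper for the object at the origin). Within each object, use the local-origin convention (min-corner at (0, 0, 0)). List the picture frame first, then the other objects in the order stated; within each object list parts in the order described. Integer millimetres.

cube([49, 20, 280]);
translate([232, 0, 0]) cube([49, 20, 280]);
translate([49, 0, 0]) cube([183, 20, 49]);
translate([49, 0, 231]) cube([183, 20, 49]);
translate([401, 0, 0]) {
  cube([4270, 160, 2930]);
  translate([0, 5290, 0]) cube([4270, 160, 2930]);
  translate([0, 160, 0]) cube([160, 5130, 2930]);
  translate([4110, 160, 0]) cube([160, 5130, 2930]);
}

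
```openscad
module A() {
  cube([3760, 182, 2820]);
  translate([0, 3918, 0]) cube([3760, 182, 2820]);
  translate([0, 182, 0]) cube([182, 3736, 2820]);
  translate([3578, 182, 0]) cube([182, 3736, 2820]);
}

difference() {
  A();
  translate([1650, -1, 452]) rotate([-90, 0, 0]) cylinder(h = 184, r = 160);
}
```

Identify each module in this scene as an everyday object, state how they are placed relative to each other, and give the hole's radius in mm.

The subtracted cylinder has r = 160 mm.

A is a house frame. The house frame has a circular hole through its front wall. The hole's radius is 160 mm.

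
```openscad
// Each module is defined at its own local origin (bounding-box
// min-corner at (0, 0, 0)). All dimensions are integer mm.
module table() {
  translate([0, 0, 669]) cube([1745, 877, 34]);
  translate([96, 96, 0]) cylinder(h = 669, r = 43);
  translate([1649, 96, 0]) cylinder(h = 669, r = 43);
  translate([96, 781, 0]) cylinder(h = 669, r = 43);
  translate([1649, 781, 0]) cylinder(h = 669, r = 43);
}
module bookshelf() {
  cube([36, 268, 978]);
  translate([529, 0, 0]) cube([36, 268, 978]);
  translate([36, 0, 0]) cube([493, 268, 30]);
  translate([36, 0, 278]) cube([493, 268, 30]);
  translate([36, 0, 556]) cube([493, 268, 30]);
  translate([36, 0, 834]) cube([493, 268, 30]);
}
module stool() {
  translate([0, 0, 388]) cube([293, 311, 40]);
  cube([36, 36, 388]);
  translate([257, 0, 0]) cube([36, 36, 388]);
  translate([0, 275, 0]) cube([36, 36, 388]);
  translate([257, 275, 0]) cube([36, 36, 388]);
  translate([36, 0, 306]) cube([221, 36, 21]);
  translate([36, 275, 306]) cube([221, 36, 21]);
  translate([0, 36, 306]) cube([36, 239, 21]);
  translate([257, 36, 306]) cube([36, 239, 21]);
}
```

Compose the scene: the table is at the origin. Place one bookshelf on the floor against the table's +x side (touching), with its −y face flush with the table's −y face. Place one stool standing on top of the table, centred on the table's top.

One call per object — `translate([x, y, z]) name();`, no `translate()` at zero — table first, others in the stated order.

table();
translate([1745, 0, 0]) bookshelf();
translate([726, 283, 703]) stool();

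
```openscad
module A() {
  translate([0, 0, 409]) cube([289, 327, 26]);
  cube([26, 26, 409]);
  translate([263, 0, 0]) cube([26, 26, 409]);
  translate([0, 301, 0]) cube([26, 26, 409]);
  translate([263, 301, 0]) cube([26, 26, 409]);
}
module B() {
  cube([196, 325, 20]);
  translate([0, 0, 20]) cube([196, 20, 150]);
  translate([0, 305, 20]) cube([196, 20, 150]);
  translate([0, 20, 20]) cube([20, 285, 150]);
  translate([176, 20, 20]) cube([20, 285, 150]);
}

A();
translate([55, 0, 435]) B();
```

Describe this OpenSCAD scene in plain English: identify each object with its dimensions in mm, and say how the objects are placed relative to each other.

A is a simple wooden stool: a rectangular seat 289 mm (x) by 327 mm (y), 26 mm thick, top face at z = 435 mm, on four square legs, each 26×26 mm in cross-section. The legs rest on z = 0, each flush with a corner of the seat.

B is an open-topped rectangular box: outside dimensions 196×325×170 mm, with a uniform wall and base thickness of 20 mm. The base is a full 196×325 slab on the floor; four walls sit on top of the base. The front and back walls (the −y and +y sides) span the full width; the two side walls fit between them.

The open box is on top of the stool.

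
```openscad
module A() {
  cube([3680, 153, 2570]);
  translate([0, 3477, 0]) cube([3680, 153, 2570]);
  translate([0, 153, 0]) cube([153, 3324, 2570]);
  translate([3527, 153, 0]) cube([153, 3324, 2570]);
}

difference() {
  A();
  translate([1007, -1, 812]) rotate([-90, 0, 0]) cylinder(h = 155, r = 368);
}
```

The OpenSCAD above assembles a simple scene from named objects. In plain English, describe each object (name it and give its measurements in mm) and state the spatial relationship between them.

A is the wall frame of a small rectangular building: four walls, each 2570 mm tall and 153 mm thick, enclosing a footprint 3680 mm (x) by 3630 mm (y) outside-to-outside, with no floor or roof. The front and back walls (the −y and +y sides) span the full width; the two side walls fit between them.

The house frame has a circular hole of radius 368 mm through its front wall, centred at (x = 1007, z = 812).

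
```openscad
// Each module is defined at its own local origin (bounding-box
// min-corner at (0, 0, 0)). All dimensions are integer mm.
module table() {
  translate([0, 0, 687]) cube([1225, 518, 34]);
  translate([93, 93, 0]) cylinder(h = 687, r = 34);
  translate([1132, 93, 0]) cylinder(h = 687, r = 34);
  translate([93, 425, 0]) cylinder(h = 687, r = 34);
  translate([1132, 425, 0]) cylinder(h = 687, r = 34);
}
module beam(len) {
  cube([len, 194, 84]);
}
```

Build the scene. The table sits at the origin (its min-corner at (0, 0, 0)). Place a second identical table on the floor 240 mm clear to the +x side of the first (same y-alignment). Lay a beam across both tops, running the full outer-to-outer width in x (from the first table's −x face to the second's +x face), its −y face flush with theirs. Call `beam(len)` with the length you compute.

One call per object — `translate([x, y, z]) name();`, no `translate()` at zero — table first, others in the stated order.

table();
translate([1465, 0, 0]) table();
translate([0, 0, 721]) beam(2690);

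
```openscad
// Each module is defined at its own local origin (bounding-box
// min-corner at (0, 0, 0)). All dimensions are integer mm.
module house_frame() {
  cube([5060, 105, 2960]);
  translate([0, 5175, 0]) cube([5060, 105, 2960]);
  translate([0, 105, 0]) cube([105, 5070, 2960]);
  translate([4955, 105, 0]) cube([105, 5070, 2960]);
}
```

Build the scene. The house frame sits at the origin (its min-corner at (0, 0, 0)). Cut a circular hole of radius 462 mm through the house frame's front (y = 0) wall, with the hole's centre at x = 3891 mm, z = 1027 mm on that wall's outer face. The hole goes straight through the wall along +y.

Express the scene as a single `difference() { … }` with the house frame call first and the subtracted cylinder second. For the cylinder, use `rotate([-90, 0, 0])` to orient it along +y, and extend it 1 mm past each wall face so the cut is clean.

difference() {
  house_frame();
  translate([3891, -1, 1027]) rotate([-90, 0, 0]) cylinder(h = 107, r = 462);
}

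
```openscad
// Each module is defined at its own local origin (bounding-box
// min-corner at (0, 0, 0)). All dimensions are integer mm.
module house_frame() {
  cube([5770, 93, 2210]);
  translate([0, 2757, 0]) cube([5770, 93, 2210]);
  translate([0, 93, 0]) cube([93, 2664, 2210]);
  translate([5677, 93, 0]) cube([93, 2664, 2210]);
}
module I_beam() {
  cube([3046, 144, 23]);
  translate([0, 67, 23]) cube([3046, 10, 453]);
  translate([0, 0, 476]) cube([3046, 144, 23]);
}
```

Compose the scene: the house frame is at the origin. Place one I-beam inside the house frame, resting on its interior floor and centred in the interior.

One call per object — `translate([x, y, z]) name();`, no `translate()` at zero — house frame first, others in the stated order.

house_frame();
translate([1362, 1353, 0]) I_beam();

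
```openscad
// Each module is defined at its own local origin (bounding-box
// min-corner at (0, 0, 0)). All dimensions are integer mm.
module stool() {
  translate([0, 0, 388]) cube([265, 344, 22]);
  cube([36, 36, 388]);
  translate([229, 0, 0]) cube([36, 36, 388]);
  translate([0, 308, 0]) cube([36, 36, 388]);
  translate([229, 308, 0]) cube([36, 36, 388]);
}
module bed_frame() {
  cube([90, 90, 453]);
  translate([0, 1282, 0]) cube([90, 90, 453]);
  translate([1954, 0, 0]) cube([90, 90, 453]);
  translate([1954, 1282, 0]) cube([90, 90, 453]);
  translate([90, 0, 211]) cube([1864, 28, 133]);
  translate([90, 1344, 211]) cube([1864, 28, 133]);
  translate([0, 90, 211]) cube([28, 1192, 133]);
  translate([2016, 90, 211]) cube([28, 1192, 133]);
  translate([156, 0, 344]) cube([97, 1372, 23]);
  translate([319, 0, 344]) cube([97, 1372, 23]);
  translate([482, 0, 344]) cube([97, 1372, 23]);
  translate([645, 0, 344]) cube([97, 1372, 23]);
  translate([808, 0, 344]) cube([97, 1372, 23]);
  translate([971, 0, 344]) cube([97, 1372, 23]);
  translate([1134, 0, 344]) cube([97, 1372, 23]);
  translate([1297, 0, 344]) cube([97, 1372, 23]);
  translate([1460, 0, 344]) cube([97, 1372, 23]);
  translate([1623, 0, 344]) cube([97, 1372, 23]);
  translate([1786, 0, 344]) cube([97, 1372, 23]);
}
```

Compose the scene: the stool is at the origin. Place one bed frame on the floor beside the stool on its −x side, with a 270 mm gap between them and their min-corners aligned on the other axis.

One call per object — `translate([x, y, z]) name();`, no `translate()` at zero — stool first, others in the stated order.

stool();
translate([-2314, 0, 0]) bed_frame();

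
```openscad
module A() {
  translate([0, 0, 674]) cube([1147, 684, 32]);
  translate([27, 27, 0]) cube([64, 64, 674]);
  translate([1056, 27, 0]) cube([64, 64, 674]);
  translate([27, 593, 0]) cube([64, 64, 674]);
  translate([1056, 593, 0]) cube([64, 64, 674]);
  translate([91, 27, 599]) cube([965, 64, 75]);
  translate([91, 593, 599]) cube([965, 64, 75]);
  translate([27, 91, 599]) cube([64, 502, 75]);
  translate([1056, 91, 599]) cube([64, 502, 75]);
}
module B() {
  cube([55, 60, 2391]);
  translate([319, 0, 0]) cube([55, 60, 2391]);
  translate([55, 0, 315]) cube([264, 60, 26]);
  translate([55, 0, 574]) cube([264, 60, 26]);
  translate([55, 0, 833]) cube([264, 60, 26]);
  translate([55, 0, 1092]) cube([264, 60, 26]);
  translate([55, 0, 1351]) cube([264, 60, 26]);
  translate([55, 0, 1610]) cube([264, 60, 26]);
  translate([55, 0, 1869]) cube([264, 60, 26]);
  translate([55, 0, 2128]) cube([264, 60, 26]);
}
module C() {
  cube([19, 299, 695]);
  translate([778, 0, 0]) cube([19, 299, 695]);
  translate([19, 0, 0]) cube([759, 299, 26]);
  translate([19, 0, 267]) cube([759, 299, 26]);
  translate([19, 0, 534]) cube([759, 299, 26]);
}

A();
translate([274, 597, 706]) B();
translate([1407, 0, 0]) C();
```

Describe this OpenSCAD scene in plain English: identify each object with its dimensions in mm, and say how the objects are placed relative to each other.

A is a rectangular dining table. The top is 1147×684×32 mm with its upper surface at z = 706 mm. It stands on four 64×64 mm square legs, each inset 27 mm from the nearest pair of top edges, running from the floor to the underside of the top. Four apron rails, 64 mm thick and 75 mm tall, run between adjacent legs with their top edges flush with the underside of the top and their outer faces flush with the legs' outer faces.

B is a wooden ladder with two side rails of 55×60 mm section and 2391 mm height, set 374 mm apart overall. Between them run 8 rectangular rungs (60 mm deep, 26 mm thick), front faces flush with the rails' −y face. The bottom of the first rung is 315 mm above the floor and each subsequent rung is 259 mm higher than the one below.

C is a bookshelf 797 mm wide overall, 299 mm deep and 695 mm tall. The two sides are 19 mm thick vertical panels. 3 horizontal shelves of 26 mm thickness span between the inner faces of the sides; the lowest shelf sits on the floor and shelves are stacked with a clear vertical gap of 241 mm between each pair.

The ladder is on top of the table. The bookshelf is on the floor beside the table on its +x side.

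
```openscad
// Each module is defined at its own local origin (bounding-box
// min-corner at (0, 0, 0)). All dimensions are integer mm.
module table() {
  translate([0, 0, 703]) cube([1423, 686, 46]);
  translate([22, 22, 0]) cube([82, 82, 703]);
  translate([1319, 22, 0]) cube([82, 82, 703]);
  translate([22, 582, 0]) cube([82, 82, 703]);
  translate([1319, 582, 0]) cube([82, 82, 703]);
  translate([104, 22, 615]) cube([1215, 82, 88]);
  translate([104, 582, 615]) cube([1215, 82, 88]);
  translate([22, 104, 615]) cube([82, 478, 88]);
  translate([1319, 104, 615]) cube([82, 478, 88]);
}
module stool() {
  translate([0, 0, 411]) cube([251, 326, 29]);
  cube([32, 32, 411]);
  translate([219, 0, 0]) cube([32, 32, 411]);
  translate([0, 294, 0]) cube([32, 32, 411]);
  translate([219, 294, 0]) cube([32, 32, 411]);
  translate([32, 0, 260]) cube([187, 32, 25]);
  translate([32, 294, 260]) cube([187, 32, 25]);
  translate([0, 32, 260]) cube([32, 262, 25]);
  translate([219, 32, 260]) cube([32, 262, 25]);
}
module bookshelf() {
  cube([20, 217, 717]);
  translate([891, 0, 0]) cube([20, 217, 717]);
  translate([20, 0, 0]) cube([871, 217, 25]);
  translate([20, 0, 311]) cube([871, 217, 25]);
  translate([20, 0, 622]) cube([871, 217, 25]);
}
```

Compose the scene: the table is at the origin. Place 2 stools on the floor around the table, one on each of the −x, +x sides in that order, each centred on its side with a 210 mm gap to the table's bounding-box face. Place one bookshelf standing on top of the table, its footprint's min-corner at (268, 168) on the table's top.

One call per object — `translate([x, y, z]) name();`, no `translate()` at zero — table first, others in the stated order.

table();
translate([-461, 180, 0]) stool();
translate([1633, 180, 0]) stool();
translate([268, 168, 749]) bookshelf();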